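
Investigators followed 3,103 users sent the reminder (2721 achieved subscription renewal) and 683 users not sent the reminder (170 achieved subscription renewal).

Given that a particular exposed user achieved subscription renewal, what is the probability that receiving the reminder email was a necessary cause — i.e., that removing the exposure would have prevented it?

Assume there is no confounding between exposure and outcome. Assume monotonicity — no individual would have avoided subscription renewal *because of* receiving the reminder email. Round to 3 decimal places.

PN ≈ 0.716

p₁ = P(outcome | exposed) = 2721/3103 = 0.87689
p₀ = P(outcome | unexposed) = 170/683 = 0.2489
Under exogeneity and monotonicity, PN = (p₁ − p₀) / p₁.
PN = (0.87689 − 0.2489) / 0.87689 = 0.62799 / 0.87689 ≈ 0.7162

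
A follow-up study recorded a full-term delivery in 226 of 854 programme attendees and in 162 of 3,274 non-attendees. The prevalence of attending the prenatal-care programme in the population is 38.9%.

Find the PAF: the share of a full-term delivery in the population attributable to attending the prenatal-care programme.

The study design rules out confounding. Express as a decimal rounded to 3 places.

PAF ≈ 0.628

p₁ = P(outcome | exposed) = 226/854 = 0.26464
p₀ = P(outcome | unexposed) = 162/3274 = 0.049481
Overall risk P(Y=1) = π·p₁ + (1−π)·p₀ = 0.389×0.26464 + 0.611×0.049481 = 0.13318.
Under exogeneity, PAF = [P(Y=1) − p₀] / P(Y=1).
PAF = (0.13318 − 0.049481) / 0.13318 ≈ 0.6285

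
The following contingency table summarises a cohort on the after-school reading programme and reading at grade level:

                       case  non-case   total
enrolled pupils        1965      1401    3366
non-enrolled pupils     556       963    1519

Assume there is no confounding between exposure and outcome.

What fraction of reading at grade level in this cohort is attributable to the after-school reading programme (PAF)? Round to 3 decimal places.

PAF ≈ 0.291

p₁ = P(outcome | exposed) = 1965/3366 = 0.58378
p₀ = P(outcome | unexposed) = 556/1519 = 0.36603
Exposure prevalence π = 3366/4885 = 0.68905; overall risk P(Y=1) = 0.51607.
Under exogeneity, PAF = [P(Y=1) − p₀]/P(Y=1).
PAF = (0.51607 − 0.36603) / 0.51607 ≈ 0.2907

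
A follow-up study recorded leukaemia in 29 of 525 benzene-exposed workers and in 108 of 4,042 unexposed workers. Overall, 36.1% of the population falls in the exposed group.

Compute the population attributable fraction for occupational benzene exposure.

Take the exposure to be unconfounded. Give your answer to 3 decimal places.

p₁ = P(outcome | exposed) = 29/525 = 0.055238
p₀ = P(outcome | unexposed) = 108/4042 = 0.026719
Overall risk P(Y=1) = π·p₁ + (1−π)·p₀ = 0.361×0.055238 + 0.639×0.026719 = 0.037015.
Under exogeneity, PAF = [P(Y=1) − p₀] / P(Y=1).
PAF = (0.037015 − 0.026719) / 0.037015 ≈ 0.2781

PAF ≈ 0.278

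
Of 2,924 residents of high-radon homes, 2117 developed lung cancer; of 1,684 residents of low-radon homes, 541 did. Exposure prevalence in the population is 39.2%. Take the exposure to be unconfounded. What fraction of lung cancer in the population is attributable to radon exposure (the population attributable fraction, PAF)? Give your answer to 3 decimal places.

p₁ = P(outcome | exposed) = 2117/2924 = 0.72401
p₀ = P(outcome | unexposed) = 541/1684 = 0.32126
Overall risk P(Y=1) = π·p₁ + (1−π)·p₀ = 0.392×0.72401 + 0.608×0.32126 = 0.47914.
Under exogeneity, PAF = [P(Y=1) − p₀] / P(Y=1).
PAF = (0.47914 − 0.32126) / 0.47914 ≈ 0.3295

PAF ≈ 0.330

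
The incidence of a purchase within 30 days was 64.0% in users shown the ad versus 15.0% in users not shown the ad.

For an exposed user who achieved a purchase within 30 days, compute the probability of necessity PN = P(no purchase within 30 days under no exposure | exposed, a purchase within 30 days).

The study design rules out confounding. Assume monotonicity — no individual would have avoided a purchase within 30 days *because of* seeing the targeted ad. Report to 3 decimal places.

PN ≈ 0.766

p₁ = 0.64, p₀ = 0.15.
Under exogeneity and monotonicity, PN = (p₁ − p₀) / p₁.
PN = (0.64 − 0.15) / 0.64 = 0.49 / 0.64 ≈ 0.7656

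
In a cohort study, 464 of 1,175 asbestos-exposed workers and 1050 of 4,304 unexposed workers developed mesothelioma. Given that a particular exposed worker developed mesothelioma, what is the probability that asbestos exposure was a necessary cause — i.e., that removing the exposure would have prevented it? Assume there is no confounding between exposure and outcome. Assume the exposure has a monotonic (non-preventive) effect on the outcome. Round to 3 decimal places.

PN ≈ 0.382

p₁ = P(outcome | exposed) = 464/1175 = 0.39489
p₀ = P(outcome | unexposed) = 1050/4304 = 0.24396
Under exogeneity and monotonicity, PN = (p₁ − p₀) / p₁.
PN = (0.39489 − 0.24396) / 0.39489 = 0.15093 / 0.39489 ≈ 0.3822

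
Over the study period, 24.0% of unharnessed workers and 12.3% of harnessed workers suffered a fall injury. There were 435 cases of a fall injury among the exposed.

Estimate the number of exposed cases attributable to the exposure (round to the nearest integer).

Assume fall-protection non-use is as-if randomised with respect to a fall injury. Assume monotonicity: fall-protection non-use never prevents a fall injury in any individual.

p₁ = 0.24, p₀ = 0.123.
PN = (p₁ − p₀)/p₁ = (0.24 − 0.123) / 0.24 ≈ 0.48750.
Attributable cases ≈ PN × (exposed cases) = 0.48750 × 435 ≈ 212.06.

about 212 cases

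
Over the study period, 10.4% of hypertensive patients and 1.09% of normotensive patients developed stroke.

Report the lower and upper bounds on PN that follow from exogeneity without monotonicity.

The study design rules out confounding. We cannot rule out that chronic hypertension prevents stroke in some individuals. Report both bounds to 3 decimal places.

0.895 ≤ PN ≤ 1.000

p₁ = 0.104, p₀ = 0.0109.
Under exogeneity alone the bounds on PN are max{0,(p₁−p₀)/p₁} ≤ PN ≤ min{1,(1−p₀)/p₁}.
  lower = (p₁ − p₀)/p₁ = 0.0931 / 0.104 ≈ 0.8952
  upper = min{1, (1 − p₀)/p₁} = 0.9891 / 0.104 ≈ 9.5106 → capped at 1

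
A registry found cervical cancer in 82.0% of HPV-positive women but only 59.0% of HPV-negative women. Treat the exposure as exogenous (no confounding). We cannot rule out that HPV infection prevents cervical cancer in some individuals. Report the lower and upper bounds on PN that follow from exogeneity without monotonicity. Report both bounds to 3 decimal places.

p₁ = 0.82, p₀ = 0.59.
Under exogeneity alone the bounds on PN are max{0,(p₁−p₀)/p₁} ≤ PN ≤ min{1,(1−p₀)/p₁}.
  lower = (p₁ − p₀)/p₁ = 0.23 / 0.82 ≈ 0.2805
  upper = min{1, (1 − p₀)/p₁} = 0.41 / 0.82 ≈ 0.5000

0.280 ≤ PN ≤ 0.500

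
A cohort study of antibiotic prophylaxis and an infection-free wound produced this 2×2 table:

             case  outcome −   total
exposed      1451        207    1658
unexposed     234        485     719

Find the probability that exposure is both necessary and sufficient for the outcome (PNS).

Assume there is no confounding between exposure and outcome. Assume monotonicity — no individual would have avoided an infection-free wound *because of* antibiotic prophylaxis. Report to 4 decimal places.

PNS ≈ 0.5497

p₁ = P(outcome | exposed) = 1451/1658 = 0.87515
p₀ = P(outcome | unexposed) = 234/719 = 0.32545
Under exogeneity and monotonicity, PNS = p₁ − p₀.
PNS = 0.87515 − 0.32545 = 0.5497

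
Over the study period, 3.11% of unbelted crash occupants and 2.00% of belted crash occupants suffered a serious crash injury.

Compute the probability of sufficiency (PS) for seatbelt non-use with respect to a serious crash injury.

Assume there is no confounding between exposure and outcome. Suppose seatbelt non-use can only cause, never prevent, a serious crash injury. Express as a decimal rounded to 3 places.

p₁ = 0.0311, p₀ = 0.02.
Under exogeneity and monotonicity, PS = (p₁ − p₀) / (1 − p₀).
PS = (0.0311 − 0.02) / (1 − 0.02) = 0.0111 / 0.98 ≈ 0.0113

PS ≈ 0.011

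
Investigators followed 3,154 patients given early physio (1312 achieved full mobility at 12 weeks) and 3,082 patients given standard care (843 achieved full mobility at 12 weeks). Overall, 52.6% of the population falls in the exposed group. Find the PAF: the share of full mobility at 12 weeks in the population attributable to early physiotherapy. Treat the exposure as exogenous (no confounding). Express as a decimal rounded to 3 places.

p₁ = P(outcome | exposed) = 1312/3154 = 0.41598
p₀ = P(outcome | unexposed) = 843/3082 = 0.27352
Overall risk P(Y=1) = π·p₁ + (1−π)·p₀ = 0.526×0.41598 + 0.474×0.27352 = 0.34846.
Under exogeneity, PAF = [P(Y=1) − p₀] / P(Y=1).
PAF = (0.34846 − 0.27352) / 0.34846 ≈ 0.2150

PAF ≈ 0.215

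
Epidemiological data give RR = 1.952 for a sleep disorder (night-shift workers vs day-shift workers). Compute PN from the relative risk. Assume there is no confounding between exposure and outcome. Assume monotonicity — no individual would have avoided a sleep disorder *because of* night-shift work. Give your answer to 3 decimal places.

Under exogeneity and monotonicity, PN = (RR − 1) / RR = 1 − 1/RR.
PN = (1.952 − 1) / 1.952 = 0.952 / 1.952 ≈ 0.4877

PN ≈ 0.488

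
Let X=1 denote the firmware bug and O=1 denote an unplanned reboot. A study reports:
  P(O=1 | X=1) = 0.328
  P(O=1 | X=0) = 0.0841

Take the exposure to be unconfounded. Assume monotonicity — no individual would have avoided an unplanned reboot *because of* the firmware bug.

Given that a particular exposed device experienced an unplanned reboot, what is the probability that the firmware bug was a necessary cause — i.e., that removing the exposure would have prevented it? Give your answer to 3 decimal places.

Let p₁ = 0.328, p₀ = 0.0841.
Under exogeneity and monotonicity, PN = (p₁ − p₀) / p₁.
PN = (0.328 − 0.0841) / 0.328 = 0.2439 / 0.328 ≈ 0.7436

PN ≈ 0.744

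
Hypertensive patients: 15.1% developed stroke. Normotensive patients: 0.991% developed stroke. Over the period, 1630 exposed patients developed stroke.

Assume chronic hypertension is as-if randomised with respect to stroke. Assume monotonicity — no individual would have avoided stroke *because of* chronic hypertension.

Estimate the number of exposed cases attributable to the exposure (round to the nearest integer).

about 1523 cases

p₁ = 0.151, p₀ = 0.00991.
PN = (p₁ − p₀)/p₁ = (0.151 − 0.00991) / 0.151 ≈ 0.93437.
Attributable cases ≈ PN × (exposed cases) = 0.93437 × 1630 ≈ 1523.02.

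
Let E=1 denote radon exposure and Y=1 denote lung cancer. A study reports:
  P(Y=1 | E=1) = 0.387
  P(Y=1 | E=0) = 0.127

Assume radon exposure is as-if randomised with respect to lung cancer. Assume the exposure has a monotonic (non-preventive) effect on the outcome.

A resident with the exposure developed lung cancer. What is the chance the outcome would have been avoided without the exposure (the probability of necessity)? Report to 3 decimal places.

Let p₁ = 0.387, p₀ = 0.127.
Under exogeneity and monotonicity, PN = (p₁ − p₀) / p₁.
PN = (0.387 − 0.127) / 0.387 = 0.26 / 0.387 ≈ 0.6718

PN ≈ 0.672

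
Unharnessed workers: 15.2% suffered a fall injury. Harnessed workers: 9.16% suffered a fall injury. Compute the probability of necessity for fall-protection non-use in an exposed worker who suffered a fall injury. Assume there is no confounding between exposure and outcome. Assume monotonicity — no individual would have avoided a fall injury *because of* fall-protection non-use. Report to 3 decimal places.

PN ≈ 0.397

p₁ = 0.152, p₀ = 0.0916.
Under exogeneity and monotonicity, PN = (p₁ − p₀) / p₁.
PN = (0.152 − 0.0916) / 0.152 = 0.0604 / 0.152 ≈ 0.3974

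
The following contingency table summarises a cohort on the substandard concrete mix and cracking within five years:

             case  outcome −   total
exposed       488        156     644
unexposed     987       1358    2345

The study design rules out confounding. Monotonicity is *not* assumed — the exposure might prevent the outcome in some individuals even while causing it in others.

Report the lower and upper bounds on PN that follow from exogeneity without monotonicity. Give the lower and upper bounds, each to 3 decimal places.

0.445 ≤ PN ≤ 0.764

p₁ = P(outcome | exposed) = 488/644 = 0.75776
p₀ = P(outcome | unexposed) = 987/2345 = 0.4209
Under exogeneity alone the bounds on PN are max{0,(p₁−p₀)/p₁} ≤ PN ≤ min{1,(1−p₀)/p₁}.
  lower = (p₁ − p₀)/p₁ = 0.33687 / 0.75776 ≈ 0.4446
  upper = min{1, (1 − p₀)/p₁} = 0.5791 / 0.75776 ≈ 0.7642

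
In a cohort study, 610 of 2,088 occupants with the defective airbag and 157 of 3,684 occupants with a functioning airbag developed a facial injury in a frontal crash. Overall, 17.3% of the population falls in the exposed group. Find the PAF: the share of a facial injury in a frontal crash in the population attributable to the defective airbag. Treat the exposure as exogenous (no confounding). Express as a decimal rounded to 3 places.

PAF ≈ 0.503

p₁ = P(outcome | exposed) = 610/2088 = 0.29215
p₀ = P(outcome | unexposed) = 157/3684 = 0.042617
Overall risk P(Y=1) = π·p₁ + (1−π)·p₀ = 0.173×0.29215 + 0.827×0.042617 = 0.085785.
Under exogeneity, PAF = [P(Y=1) − p₀] / P(Y=1).
PAF = (0.085785 − 0.042617) / 0.085785 ≈ 0.5032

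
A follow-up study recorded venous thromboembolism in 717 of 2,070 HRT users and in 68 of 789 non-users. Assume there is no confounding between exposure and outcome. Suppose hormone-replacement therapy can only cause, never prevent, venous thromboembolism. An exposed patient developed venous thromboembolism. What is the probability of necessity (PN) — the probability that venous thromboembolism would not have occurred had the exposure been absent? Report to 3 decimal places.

PN ≈ 0.751

p₁ = P(outcome | exposed) = 717/2070 = 0.34638
p₀ = P(outcome | unexposed) = 68/789 = 0.086185
Under exogeneity and monotonicity, PN = (p₁ − p₀) / p₁.
PN = (0.34638 − 0.086185) / 0.34638 = 0.26019 / 0.34638 ≈ 0.7512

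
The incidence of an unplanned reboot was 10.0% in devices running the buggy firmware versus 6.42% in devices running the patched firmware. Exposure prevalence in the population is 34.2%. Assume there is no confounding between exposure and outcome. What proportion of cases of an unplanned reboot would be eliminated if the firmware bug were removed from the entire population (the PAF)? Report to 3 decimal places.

PAF ≈ 0.160

p₁ = 0.1, p₀ = 0.0642.
Overall risk P(Y=1) = π·p₁ + (1−π)·p₀ = 0.342×0.1 + 0.658×0.0642 = 0.076444.
Under exogeneity, PAF = [P(Y=1) − p₀] / P(Y=1).
PAF = (0.076444 − 0.0642) / 0.076444 ≈ 0.1602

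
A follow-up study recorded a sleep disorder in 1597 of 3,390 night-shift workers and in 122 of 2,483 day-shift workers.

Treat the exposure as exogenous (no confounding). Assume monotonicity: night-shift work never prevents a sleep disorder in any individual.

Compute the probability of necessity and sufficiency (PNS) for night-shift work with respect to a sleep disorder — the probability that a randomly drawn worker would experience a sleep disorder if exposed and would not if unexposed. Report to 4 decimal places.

PNS ≈ 0.4220

p₁ = P(outcome | exposed) = 1597/3390 = 0.47109
p₀ = P(outcome | unexposed) = 122/2483 = 0.049134
Under exogeneity and monotonicity, PNS = p₁ − p₀.
PNS = 0.47109 − 0.049134 = 0.42196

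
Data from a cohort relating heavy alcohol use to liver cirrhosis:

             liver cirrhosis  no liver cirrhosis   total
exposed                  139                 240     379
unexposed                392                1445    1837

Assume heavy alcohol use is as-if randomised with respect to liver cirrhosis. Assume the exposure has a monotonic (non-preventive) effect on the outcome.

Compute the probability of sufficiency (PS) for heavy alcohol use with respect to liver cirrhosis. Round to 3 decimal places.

PS ≈ 0.195

p₁ = P(outcome | exposed) = 139/379 = 0.36675
p₀ = P(outcome | unexposed) = 392/1837 = 0.21339
Under exogeneity and monotonicity, PS = (p₁ − p₀)/(1 − p₀).
PS = (0.36675 − 0.21339) / 0.78661 ≈ 0.1950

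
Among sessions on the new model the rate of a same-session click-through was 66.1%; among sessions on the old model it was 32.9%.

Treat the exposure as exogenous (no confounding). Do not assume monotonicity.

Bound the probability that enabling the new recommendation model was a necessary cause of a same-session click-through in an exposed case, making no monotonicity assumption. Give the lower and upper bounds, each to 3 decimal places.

p₁ = 0.661, p₀ = 0.329.
Under exogeneity alone the bounds on PN are max{0,(p₁−p₀)/p₁} ≤ PN ≤ min{1,(1−p₀)/p₁}.
  lower = (p₁ − p₀)/p₁ = 0.332 / 0.661 ≈ 0.5023
  upper = min{1, (1 − p₀)/p₁} = 0.671 / 0.661 ≈ 1.0151 → capped at 1

0.502 ≤ PN ≤ 1.000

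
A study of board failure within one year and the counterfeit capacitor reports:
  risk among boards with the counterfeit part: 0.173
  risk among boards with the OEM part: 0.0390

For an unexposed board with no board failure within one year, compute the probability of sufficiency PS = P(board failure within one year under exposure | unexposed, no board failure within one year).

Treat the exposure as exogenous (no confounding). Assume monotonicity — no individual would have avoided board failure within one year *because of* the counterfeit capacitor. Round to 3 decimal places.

PS ≈ 0.139

Let p₁ = 0.173, p₀ = 0.039.
Under exogeneity and monotonicity, PS = (p₁ − p₀) / (1 − p₀).
PS = (0.173 − 0.039) / (1 − 0.039) = 0.134 / 0.961 ≈ 0.1394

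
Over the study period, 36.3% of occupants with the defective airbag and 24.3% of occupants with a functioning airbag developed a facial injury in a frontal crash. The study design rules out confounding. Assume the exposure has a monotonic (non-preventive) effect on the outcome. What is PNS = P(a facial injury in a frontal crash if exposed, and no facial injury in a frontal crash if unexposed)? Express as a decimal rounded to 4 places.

PNS ≈ 0.1200

p₁ = 0.363, p₀ = 0.243.
Under exogeneity and monotonicity, PNS = p₁ − p₀.
PNS = 0.363 − 0.243 = 0.12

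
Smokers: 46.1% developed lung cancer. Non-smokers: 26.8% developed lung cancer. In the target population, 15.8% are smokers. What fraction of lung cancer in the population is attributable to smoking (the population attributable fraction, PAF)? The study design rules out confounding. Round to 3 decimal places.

p₁ = 0.461, p₀ = 0.268.
Overall risk P(Y=1) = π·p₁ + (1−π)·p₀ = 0.158×0.461 + 0.842×0.268 = 0.29849.
Under exogeneity, PAF = [P(Y=1) − p₀] / P(Y=1).
PAF = (0.29849 − 0.268) / 0.29849 ≈ 0.1022

PAF ≈ 0.102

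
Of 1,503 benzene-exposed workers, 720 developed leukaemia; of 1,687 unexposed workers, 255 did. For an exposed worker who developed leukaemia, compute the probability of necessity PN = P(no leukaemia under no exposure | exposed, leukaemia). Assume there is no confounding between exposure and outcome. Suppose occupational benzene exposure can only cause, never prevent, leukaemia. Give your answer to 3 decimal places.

p₁ = P(outcome | exposed) = 720/1503 = 0.47904
p₀ = P(outcome | unexposed) = 255/1687 = 0.15116
Under exogeneity and monotonicity, PN = (p₁ − p₀) / p₁.
PN = (0.47904 − 0.15116) / 0.47904 = 0.32789 / 0.47904 ≈ 0.6845

PN ≈ 0.684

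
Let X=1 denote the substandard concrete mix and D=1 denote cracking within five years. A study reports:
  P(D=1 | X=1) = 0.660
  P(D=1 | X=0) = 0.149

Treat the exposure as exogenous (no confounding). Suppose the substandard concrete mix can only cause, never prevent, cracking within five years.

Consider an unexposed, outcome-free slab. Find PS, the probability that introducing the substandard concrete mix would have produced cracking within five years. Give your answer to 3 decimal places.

Let p₁ = 0.66, p₀ = 0.149.
Under exogeneity and monotonicity, PS = (p₁ − p₀) / (1 − p₀).
PS = (0.66 − 0.149) / (1 − 0.149) = 0.511 / 0.851 ≈ 0.6005

PS ≈ 0.600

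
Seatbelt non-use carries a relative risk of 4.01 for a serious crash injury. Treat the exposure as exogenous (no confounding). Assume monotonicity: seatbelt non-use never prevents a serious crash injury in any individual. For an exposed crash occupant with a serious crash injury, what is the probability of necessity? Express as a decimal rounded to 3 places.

PN ≈ 0.751

Under exogeneity and monotonicity, PN = (RR − 1) / RR = 1 − 1/RR.
PN = (4.01 − 1) / 4.01 = 3.01 / 4.01 ≈ 0.7506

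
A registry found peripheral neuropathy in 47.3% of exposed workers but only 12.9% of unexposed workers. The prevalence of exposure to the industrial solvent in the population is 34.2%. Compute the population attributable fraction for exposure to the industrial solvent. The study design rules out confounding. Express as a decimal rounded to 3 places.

p₁ = 0.473, p₀ = 0.129.
Overall risk P(Y=1) = π·p₁ + (1−π)·p₀ = 0.342×0.473 + 0.658×0.129 = 0.24665.
Under exogeneity, PAF = [P(Y=1) − p₀] / P(Y=1).
PAF = (0.24665 − 0.129) / 0.24665 ≈ 0.4770

PAF ≈ 0.477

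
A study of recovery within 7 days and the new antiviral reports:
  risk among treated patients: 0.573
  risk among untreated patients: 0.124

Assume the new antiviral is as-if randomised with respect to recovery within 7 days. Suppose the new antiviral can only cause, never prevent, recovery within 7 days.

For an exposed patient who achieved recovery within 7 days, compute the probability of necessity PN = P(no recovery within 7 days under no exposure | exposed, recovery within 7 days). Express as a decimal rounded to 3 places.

Let p₁ = 0.573, p₀ = 0.124.
Under exogeneity and monotonicity, PN = (p₁ − p₀) / p₁.
PN = (0.573 − 0.124) / 0.573 = 0.449 / 0.573 ≈ 0.7836

PN ≈ 0.784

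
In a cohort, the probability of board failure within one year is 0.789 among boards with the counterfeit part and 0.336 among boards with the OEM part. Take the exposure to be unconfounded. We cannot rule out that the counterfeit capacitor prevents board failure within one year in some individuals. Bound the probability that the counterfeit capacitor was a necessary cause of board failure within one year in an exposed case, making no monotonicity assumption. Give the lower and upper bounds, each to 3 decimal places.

Let p₁ = 0.789, p₀ = 0.336.
Under exogeneity alone the bounds on PN are max{0,(p₁−p₀)/p₁} ≤ PN ≤ min{1,(1−p₀)/p₁}.
  lower = (p₁ − p₀)/p₁ = 0.453 / 0.789 ≈ 0.5741
  upper = min{1, (1 − p₀)/p₁} = 0.664 / 0.789 ≈ 0.8416

0.574 ≤ PN ≤ 0.842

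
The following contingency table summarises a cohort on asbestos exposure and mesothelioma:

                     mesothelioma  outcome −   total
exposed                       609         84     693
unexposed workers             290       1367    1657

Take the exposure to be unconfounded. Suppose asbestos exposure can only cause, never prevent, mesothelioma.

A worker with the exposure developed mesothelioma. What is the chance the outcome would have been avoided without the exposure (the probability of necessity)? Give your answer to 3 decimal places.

PN ≈ 0.801

p₁ = P(outcome | exposed) = 609/693 = 0.87879
p₀ = P(outcome | unexposed) = 290/1657 = 0.17502
Under exogeneity and monotonicity, PN = (p₁ − p₀)/p₁.
PN = (0.87879 − 0.17502) / 0.87879 ≈ 0.8008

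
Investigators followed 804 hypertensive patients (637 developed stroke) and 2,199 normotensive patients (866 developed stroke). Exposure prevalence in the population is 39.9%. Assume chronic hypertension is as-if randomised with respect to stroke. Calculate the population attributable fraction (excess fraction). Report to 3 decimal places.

p₁ = P(outcome | exposed) = 637/804 = 0.79229
p₀ = P(outcome | unexposed) = 866/2199 = 0.39382
Overall risk P(Y=1) = π·p₁ + (1−π)·p₀ = 0.399×0.79229 + 0.601×0.39382 = 0.55281.
Under exogeneity, PAF = [P(Y=1) − p₀] / P(Y=1).
PAF = (0.55281 − 0.39382) / 0.55281 ≈ 0.2876

PAF ≈ 0.288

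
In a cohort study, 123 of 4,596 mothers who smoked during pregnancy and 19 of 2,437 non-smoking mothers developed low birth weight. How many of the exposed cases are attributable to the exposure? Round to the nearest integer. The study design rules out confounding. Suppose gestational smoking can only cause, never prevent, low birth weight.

about 87 cases

p₁ = P(outcome | exposed) = 123/4596 = 0.026762
p₀ = P(outcome | unexposed) = 19/2437 = 0.0077965
PN = (p₁ − p₀)/p₁ = (0.026762 − 0.0077965) / 0.026762 ≈ 0.70868.
Attributable cases ≈ PN × (exposed cases) = 0.70868 × 123 ≈ 87.17.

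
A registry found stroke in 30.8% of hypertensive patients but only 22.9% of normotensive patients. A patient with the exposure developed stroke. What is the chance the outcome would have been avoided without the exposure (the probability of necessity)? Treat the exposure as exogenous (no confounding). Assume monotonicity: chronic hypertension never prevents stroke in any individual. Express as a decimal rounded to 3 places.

p₁ = 0.308, p₀ = 0.229.
Under exogeneity and monotonicity, PN = (p₁ − p₀) / p₁.
PN = (0.308 − 0.229) / 0.308 = 0.079 / 0.308 ≈ 0.2565

PN ≈ 0.256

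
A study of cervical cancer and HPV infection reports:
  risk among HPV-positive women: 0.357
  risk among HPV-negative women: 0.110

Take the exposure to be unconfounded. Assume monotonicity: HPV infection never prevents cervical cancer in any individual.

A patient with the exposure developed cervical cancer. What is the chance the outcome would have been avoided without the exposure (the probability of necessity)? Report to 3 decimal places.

Let p₁ = 0.357, p₀ = 0.11.
Under exogeneity and monotonicity, PN = (p₁ − p₀) / p₁.
PN = (0.357 − 0.11) / 0.357 = 0.247 / 0.357 ≈ 0.6919

PN ≈ 0.692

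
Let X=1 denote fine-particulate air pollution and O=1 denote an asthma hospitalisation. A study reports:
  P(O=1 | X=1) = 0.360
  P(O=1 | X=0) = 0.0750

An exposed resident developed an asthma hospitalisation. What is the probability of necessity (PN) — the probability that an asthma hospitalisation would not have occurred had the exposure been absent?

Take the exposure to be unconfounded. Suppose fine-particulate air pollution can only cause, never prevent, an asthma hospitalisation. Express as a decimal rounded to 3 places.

PN ≈ 0.792

Let p₁ = 0.36, p₀ = 0.075.
Under exogeneity and monotonicity, PN = (p₁ − p₀) / p₁.
PN = (0.36 − 0.075) / 0.36 = 0.285 / 0.36 ≈ 0.7917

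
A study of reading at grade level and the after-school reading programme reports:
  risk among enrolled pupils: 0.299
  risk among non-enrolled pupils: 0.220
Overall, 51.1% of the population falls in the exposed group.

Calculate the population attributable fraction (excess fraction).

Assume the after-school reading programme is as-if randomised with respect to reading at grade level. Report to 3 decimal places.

PAF ≈ 0.155

Let p₁ = 0.299, p₀ = 0.22.
Overall risk P(Y=1) = π·p₁ + (1−π)·p₀ = 0.511×0.299 + 0.489×0.22 = 0.26037.
Under exogeneity, PAF = [P(Y=1) − p₀] / P(Y=1).
PAF = (0.26037 − 0.22) / 0.26037 ≈ 0.1550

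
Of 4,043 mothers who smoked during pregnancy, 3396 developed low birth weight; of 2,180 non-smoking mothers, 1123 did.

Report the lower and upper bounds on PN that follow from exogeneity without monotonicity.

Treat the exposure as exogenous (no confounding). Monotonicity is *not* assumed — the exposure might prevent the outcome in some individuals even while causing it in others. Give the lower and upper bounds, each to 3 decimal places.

p₁ = P(outcome | exposed) = 3396/4043 = 0.83997
p₀ = P(outcome | unexposed) = 1123/2180 = 0.51514
Under exogeneity alone the bounds on PN are max{0,(p₁−p₀)/p₁} ≤ PN ≤ min{1,(1−p₀)/p₁}.
  lower = (p₁ − p₀)/p₁ = 0.32483 / 0.83997 ≈ 0.3867
  upper = min{1, (1 − p₀)/p₁} = 0.48486 / 0.83997 ≈ 0.5772

0.387 ≤ PN ≤ 0.577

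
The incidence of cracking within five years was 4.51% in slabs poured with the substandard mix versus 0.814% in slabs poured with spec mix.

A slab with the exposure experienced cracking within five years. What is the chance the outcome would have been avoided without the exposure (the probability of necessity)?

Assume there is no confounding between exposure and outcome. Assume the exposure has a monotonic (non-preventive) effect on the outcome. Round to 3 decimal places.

PN ≈ 0.820

p₁ = 0.0451, p₀ = 0.00814.
Under exogeneity and monotonicity, PN = (p₁ − p₀) / p₁.
PN = (0.0451 − 0.00814) / 0.0451 = 0.03696 / 0.0451 ≈ 0.8195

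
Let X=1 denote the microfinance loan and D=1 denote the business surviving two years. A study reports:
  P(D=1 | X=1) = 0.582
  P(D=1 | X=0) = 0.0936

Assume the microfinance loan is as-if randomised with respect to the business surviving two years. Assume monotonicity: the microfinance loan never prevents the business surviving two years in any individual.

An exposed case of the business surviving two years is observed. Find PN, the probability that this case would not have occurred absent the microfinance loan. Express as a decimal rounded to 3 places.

Let p₁ = 0.582, p₀ = 0.0936.
Under exogeneity and monotonicity, PN = (p₁ − p₀) / p₁.
PN = (0.582 − 0.0936) / 0.582 = 0.4884 / 0.582 ≈ 0.8392

PN ≈ 0.839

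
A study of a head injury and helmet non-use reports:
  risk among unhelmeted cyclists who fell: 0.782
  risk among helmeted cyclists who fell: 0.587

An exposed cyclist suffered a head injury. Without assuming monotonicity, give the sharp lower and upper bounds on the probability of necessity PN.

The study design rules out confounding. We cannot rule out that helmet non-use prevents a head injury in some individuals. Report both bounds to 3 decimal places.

Let p₁ = 0.782, p₀ = 0.587.
Under exogeneity alone the bounds on PN are max{0,(p₁−p₀)/p₁} ≤ PN ≤ min{1,(1−p₀)/p₁}.
  lower = (p₁ − p₀)/p₁ = 0.195 / 0.782 ≈ 0.2494
  upper = min{1, (1 − p₀)/p₁} = 0.413 / 0.782 ≈ 0.5281

0.249 ≤ PN ≤ 0.528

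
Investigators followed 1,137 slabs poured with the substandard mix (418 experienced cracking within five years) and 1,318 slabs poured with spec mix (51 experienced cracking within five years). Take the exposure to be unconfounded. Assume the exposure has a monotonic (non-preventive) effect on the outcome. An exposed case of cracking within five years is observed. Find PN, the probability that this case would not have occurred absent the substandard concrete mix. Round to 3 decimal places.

p₁ = P(outcome | exposed) = 418/1137 = 0.36763
p₀ = P(outcome | unexposed) = 51/1318 = 0.038695
Under exogeneity and monotonicity, PN = (p₁ − p₀) / p₁.
PN = (0.36763 − 0.038695) / 0.36763 = 0.32894 / 0.36763 ≈ 0.8947

PN ≈ 0.895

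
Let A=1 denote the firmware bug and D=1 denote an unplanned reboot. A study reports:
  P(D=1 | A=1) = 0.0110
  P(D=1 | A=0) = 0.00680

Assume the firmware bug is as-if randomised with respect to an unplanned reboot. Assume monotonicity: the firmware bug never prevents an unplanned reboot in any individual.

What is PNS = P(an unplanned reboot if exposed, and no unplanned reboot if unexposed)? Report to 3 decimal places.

Let p₁ = 0.011, p₀ = 0.0068.
Under exogeneity and monotonicity, PNS = p₁ − p₀.
PNS = 0.011 − 0.0068 = 0.0042

PNS ≈ 0.004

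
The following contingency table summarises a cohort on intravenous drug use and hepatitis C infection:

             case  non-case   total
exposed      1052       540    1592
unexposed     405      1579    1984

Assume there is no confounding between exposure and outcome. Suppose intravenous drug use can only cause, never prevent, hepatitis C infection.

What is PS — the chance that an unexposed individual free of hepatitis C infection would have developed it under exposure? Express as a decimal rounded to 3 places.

PS ≈ 0.574

p₁ = P(outcome | exposed) = 1052/1592 = 0.6608
p₀ = P(outcome | unexposed) = 405/1984 = 0.20413
Under exogeneity and monotonicity, PS = (p₁ − p₀)/(1 − p₀).
PS = (0.6608 − 0.20413) / 0.79587 ≈ 0.5738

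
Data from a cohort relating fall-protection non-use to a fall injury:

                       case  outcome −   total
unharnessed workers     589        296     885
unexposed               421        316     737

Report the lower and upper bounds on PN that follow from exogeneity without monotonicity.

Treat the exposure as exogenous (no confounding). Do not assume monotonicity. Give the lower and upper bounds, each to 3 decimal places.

p₁ = P(outcome | exposed) = 589/885 = 0.66554
p₀ = P(outcome | unexposed) = 421/737 = 0.57123
Under exogeneity alone the bounds on PN are max{0,(p₁−p₀)/p₁} ≤ PN ≤ min{1,(1−p₀)/p₁}.
  lower = (p₁ − p₀)/p₁ = 0.094302 / 0.66554 ≈ 0.1417
  upper = min{1, (1 − p₀)/p₁} = 0.42877 / 0.66554 ≈ 0.6442

0.142 ≤ PN ≤ 0.644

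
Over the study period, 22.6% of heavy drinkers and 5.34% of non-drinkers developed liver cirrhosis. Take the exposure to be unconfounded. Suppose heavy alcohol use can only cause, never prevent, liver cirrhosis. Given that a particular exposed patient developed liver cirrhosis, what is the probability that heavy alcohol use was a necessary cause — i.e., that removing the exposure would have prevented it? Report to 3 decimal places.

PN ≈ 0.764

p₁ = 0.226, p₀ = 0.0534.
Under exogeneity and monotonicity, PN = (p₁ − p₀) / p₁.
PN = (0.226 − 0.0534) / 0.226 = 0.1726 / 0.226 ≈ 0.7637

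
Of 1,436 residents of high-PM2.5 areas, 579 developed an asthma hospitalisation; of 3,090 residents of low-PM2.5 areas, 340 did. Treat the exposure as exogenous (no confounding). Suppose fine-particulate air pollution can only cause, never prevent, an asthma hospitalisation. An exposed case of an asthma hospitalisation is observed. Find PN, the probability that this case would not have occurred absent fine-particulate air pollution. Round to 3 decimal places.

PN ≈ 0.727

p₁ = P(outcome | exposed) = 579/1436 = 0.4032
p₀ = P(outcome | unexposed) = 340/3090 = 0.11003
Under exogeneity and monotonicity, PN = (p₁ − p₀) / p₁.
PN = (0.4032 − 0.11003) / 0.4032 = 0.29317 / 0.4032 ≈ 0.7271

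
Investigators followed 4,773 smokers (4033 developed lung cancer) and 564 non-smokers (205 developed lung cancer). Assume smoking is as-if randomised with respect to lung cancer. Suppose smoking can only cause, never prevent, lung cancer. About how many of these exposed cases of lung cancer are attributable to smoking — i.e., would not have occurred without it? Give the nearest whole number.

about 2298 cases

p₁ = P(outcome | exposed) = 4033/4773 = 0.84496
p₀ = P(outcome | unexposed) = 205/564 = 0.36348
PN = (p₁ − p₀)/p₁ = (0.84496 − 0.36348) / 0.84496 ≈ 0.56983.
Attributable cases ≈ PN × (exposed cases) = 0.56983 × 4033 ≈ 2298.13.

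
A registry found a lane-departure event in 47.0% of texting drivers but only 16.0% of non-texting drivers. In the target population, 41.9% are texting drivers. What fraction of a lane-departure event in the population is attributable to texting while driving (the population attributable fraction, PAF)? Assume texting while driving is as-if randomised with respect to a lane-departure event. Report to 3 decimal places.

PAF ≈ 0.448

p₁ = 0.47, p₀ = 0.16.
Overall risk P(Y=1) = π·p₁ + (1−π)·p₀ = 0.419×0.47 + 0.581×0.16 = 0.28989.
Under exogeneity, PAF = [P(Y=1) − p₀] / P(Y=1).
PAF = (0.28989 − 0.16) / 0.28989 ≈ 0.4481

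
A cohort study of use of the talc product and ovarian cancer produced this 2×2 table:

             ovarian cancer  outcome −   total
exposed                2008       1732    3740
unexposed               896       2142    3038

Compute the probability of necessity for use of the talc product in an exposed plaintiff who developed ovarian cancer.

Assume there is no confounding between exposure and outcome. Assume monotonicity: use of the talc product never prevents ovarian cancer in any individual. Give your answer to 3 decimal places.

p₁ = P(outcome | exposed) = 2008/3740 = 0.5369
p₀ = P(outcome | unexposed) = 896/3038 = 0.29493
Under exogeneity and monotonicity, PN = (p₁ − p₀)/p₁.
PN = (0.5369 − 0.29493) / 0.5369 ≈ 0.4507

PN ≈ 0.451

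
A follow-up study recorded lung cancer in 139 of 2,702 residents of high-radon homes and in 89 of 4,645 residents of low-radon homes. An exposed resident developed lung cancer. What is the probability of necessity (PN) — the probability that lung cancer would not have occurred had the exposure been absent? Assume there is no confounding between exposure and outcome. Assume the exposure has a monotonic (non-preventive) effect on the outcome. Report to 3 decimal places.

p₁ = P(outcome | exposed) = 139/2702 = 0.051443
p₀ = P(outcome | unexposed) = 89/4645 = 0.01916
Under exogeneity and monotonicity, PN = (p₁ − p₀) / p₁.
PN = (0.051443 − 0.01916) / 0.051443 = 0.032283 / 0.051443 ≈ 0.6275

PN ≈ 0.628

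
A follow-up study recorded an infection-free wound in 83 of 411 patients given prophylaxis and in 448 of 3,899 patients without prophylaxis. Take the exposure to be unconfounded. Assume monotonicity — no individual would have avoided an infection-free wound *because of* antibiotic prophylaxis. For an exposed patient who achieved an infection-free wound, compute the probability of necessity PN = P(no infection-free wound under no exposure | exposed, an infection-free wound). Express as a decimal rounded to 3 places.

p₁ = P(outcome | exposed) = 83/411 = 0.20195
p₀ = P(outcome | unexposed) = 448/3899 = 0.1149
Under exogeneity and monotonicity, PN = (p₁ − p₀) / p₁.
PN = (0.20195 − 0.1149) / 0.20195 = 0.087045 / 0.20195 ≈ 0.4310

PN ≈ 0.431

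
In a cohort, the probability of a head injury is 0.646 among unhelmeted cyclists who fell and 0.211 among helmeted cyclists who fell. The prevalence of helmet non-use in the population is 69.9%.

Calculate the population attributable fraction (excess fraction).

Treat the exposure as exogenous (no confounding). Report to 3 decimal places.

PAF ≈ 0.590

Let p₁ = 0.646, p₀ = 0.211.
Overall risk P(Y=1) = π·p₁ + (1−π)·p₀ = 0.699×0.646 + 0.301×0.211 = 0.51507.
Under exogeneity, PAF = [P(Y=1) − p₀] / P(Y=1).
PAF = (0.51507 − 0.211) / 0.51507 ≈ 0.5903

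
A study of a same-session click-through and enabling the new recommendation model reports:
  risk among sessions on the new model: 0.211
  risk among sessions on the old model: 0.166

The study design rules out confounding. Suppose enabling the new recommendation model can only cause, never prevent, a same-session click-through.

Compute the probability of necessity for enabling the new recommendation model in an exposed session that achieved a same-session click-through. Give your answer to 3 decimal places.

PN ≈ 0.213

Let p₁ = 0.211, p₀ = 0.166.
Under exogeneity and monotonicity, PN = (p₁ − p₀) / p₁.
PN = (0.211 − 0.166) / 0.211 = 0.045 / 0.211 ≈ 0.2133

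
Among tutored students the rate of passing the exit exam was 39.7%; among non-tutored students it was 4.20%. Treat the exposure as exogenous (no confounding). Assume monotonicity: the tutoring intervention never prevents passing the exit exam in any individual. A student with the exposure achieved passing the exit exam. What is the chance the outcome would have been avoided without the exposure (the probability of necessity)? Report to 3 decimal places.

p₁ = 0.397, p₀ = 0.042.
Under exogeneity and monotonicity, PN = (p₁ − p₀) / p₁.
PN = (0.397 − 0.042) / 0.397 = 0.355 / 0.397 ≈ 0.8942

PN ≈ 0.894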